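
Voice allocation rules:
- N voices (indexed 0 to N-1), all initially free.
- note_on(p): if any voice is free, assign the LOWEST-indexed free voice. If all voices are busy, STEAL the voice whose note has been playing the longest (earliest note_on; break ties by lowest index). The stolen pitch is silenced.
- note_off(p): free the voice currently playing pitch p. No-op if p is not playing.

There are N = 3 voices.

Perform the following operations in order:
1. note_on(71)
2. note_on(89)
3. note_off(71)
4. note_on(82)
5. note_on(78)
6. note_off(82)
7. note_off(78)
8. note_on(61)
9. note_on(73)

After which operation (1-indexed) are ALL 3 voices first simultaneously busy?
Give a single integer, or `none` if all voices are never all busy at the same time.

Op 1: note_on(71): voice 0 is free -> assigned | voices=[71 - -]
Op 2: note_on(89): voice 1 is free -> assigned | voices=[71 89 -]
Op 3: note_off(71): free voice 0 | voices=[- 89 -]
Op 4: note_on(82): voice 0 is free -> assigned | voices=[82 89 -]
Op 5: note_on(78): voice 2 is free -> assigned | voices=[82 89 78]
Op 6: note_off(82): free voice 0 | voices=[- 89 78]
Op 7: note_off(78): free voice 2 | voices=[- 89 -]
Op 8: note_on(61): voice 0 is free -> assigned | voices=[61 89 -]
Op 9: note_on(73): voice 2 is free -> assigned | voices=[61 89 73]

Answer: 5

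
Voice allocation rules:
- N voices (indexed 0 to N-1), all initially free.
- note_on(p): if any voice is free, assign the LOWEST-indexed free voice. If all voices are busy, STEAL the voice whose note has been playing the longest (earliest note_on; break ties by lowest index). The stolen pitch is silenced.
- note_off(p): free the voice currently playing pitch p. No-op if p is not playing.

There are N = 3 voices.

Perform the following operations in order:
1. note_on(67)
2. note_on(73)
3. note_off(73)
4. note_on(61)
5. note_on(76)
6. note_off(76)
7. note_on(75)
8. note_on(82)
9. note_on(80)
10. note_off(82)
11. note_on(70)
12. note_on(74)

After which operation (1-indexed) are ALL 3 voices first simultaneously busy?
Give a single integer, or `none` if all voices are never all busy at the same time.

Answer: 5

Derivation:
Op 1: note_on(67): voice 0 is free -> assigned | voices=[67 - -]
Op 2: note_on(73): voice 1 is free -> assigned | voices=[67 73 -]
Op 3: note_off(73): free voice 1 | voices=[67 - -]
Op 4: note_on(61): voice 1 is free -> assigned | voices=[67 61 -]
Op 5: note_on(76): voice 2 is free -> assigned | voices=[67 61 76]
Op 6: note_off(76): free voice 2 | voices=[67 61 -]
Op 7: note_on(75): voice 2 is free -> assigned | voices=[67 61 75]
Op 8: note_on(82): all voices busy, STEAL voice 0 (pitch 67, oldest) -> assign | voices=[82 61 75]
Op 9: note_on(80): all voices busy, STEAL voice 1 (pitch 61, oldest) -> assign | voices=[82 80 75]
Op 10: note_off(82): free voice 0 | voices=[- 80 75]
Op 11: note_on(70): voice 0 is free -> assigned | voices=[70 80 75]
Op 12: note_on(74): all voices busy, STEAL voice 2 (pitch 75, oldest) -> assign | voices=[70 80 74]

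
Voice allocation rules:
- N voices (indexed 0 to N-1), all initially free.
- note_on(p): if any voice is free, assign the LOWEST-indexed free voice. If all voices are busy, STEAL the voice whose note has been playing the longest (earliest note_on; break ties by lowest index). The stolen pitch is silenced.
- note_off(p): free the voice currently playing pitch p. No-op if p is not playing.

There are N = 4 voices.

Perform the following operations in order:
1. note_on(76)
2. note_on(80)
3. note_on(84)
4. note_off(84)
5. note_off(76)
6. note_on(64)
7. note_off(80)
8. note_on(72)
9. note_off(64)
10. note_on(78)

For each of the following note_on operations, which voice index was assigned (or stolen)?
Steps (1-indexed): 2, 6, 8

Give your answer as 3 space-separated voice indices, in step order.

Op 1: note_on(76): voice 0 is free -> assigned | voices=[76 - - -]
Op 2: note_on(80): voice 1 is free -> assigned | voices=[76 80 - -]
Op 3: note_on(84): voice 2 is free -> assigned | voices=[76 80 84 -]
Op 4: note_off(84): free voice 2 | voices=[76 80 - -]
Op 5: note_off(76): free voice 0 | voices=[- 80 - -]
Op 6: note_on(64): voice 0 is free -> assigned | voices=[64 80 - -]
Op 7: note_off(80): free voice 1 | voices=[64 - - -]
Op 8: note_on(72): voice 1 is free -> assigned | voices=[64 72 - -]
Op 9: note_off(64): free voice 0 | voices=[- 72 - -]
Op 10: note_on(78): voice 0 is free -> assigned | voices=[78 72 - -]

Answer: 1 0 1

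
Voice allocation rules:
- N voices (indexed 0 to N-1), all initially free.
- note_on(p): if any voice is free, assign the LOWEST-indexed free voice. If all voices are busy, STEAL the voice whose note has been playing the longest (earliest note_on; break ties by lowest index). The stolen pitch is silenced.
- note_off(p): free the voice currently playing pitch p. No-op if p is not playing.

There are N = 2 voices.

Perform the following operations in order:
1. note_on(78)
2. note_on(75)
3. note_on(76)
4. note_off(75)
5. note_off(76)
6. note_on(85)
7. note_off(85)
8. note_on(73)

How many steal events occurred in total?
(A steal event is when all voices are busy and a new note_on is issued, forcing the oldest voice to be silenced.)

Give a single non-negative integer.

Answer: 1

Derivation:
Op 1: note_on(78): voice 0 is free -> assigned | voices=[78 -]
Op 2: note_on(75): voice 1 is free -> assigned | voices=[78 75]
Op 3: note_on(76): all voices busy, STEAL voice 0 (pitch 78, oldest) -> assign | voices=[76 75]
Op 4: note_off(75): free voice 1 | voices=[76 -]
Op 5: note_off(76): free voice 0 | voices=[- -]
Op 6: note_on(85): voice 0 is free -> assigned | voices=[85 -]
Op 7: note_off(85): free voice 0 | voices=[- -]
Op 8: note_on(73): voice 0 is free -> assigned | voices=[73 -]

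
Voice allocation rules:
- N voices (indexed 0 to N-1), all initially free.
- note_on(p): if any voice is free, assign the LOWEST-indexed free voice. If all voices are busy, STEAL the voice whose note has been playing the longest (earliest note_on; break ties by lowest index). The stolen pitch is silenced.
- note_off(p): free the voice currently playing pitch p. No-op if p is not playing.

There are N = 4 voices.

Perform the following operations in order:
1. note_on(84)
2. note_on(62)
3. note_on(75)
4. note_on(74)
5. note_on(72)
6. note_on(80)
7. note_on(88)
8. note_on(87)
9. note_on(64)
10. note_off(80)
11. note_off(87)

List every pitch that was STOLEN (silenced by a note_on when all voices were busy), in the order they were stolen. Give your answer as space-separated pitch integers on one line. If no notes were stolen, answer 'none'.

Op 1: note_on(84): voice 0 is free -> assigned | voices=[84 - - -]
Op 2: note_on(62): voice 1 is free -> assigned | voices=[84 62 - -]
Op 3: note_on(75): voice 2 is free -> assigned | voices=[84 62 75 -]
Op 4: note_on(74): voice 3 is free -> assigned | voices=[84 62 75 74]
Op 5: note_on(72): all voices busy, STEAL voice 0 (pitch 84, oldest) -> assign | voices=[72 62 75 74]
Op 6: note_on(80): all voices busy, STEAL voice 1 (pitch 62, oldest) -> assign | voices=[72 80 75 74]
Op 7: note_on(88): all voices busy, STEAL voice 2 (pitch 75, oldest) -> assign | voices=[72 80 88 74]
Op 8: note_on(87): all voices busy, STEAL voice 3 (pitch 74, oldest) -> assign | voices=[72 80 88 87]
Op 9: note_on(64): all voices busy, STEAL voice 0 (pitch 72, oldest) -> assign | voices=[64 80 88 87]
Op 10: note_off(80): free voice 1 | voices=[64 - 88 87]
Op 11: note_off(87): free voice 3 | voices=[64 - 88 -]

Answer: 84 62 75 74 72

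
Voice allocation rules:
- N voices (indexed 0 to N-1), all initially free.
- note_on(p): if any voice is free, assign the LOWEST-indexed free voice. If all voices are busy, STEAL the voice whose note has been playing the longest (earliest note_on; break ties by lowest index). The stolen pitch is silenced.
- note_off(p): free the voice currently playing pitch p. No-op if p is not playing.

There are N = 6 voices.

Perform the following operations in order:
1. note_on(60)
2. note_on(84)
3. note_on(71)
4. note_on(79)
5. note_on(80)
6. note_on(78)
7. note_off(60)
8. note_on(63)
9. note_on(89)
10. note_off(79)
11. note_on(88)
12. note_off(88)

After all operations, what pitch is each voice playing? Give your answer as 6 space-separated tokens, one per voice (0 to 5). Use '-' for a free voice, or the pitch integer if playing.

Answer: 63 89 71 - 80 78

Derivation:
Op 1: note_on(60): voice 0 is free -> assigned | voices=[60 - - - - -]
Op 2: note_on(84): voice 1 is free -> assigned | voices=[60 84 - - - -]
Op 3: note_on(71): voice 2 is free -> assigned | voices=[60 84 71 - - -]
Op 4: note_on(79): voice 3 is free -> assigned | voices=[60 84 71 79 - -]
Op 5: note_on(80): voice 4 is free -> assigned | voices=[60 84 71 79 80 -]
Op 6: note_on(78): voice 5 is free -> assigned | voices=[60 84 71 79 80 78]
Op 7: note_off(60): free voice 0 | voices=[- 84 71 79 80 78]
Op 8: note_on(63): voice 0 is free -> assigned | voices=[63 84 71 79 80 78]
Op 9: note_on(89): all voices busy, STEAL voice 1 (pitch 84, oldest) -> assign | voices=[63 89 71 79 80 78]
Op 10: note_off(79): free voice 3 | voices=[63 89 71 - 80 78]
Op 11: note_on(88): voice 3 is free -> assigned | voices=[63 89 71 88 80 78]
Op 12: note_off(88): free voice 3 | voices=[63 89 71 - 80 78]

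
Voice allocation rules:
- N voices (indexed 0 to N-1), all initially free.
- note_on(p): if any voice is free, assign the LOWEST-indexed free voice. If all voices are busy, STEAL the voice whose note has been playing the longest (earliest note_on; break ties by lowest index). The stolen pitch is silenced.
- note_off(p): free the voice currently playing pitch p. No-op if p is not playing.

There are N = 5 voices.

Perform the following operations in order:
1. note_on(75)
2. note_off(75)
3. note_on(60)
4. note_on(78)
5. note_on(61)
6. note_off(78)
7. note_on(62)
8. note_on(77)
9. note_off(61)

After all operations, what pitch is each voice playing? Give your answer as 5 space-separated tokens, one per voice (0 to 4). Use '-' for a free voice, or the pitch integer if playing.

Answer: 60 62 - 77 -

Derivation:
Op 1: note_on(75): voice 0 is free -> assigned | voices=[75 - - - -]
Op 2: note_off(75): free voice 0 | voices=[- - - - -]
Op 3: note_on(60): voice 0 is free -> assigned | voices=[60 - - - -]
Op 4: note_on(78): voice 1 is free -> assigned | voices=[60 78 - - -]
Op 5: note_on(61): voice 2 is free -> assigned | voices=[60 78 61 - -]
Op 6: note_off(78): free voice 1 | voices=[60 - 61 - -]
Op 7: note_on(62): voice 1 is free -> assigned | voices=[60 62 61 - -]
Op 8: note_on(77): voice 3 is free -> assigned | voices=[60 62 61 77 -]
Op 9: note_off(61): free voice 2 | voices=[60 62 - 77 -]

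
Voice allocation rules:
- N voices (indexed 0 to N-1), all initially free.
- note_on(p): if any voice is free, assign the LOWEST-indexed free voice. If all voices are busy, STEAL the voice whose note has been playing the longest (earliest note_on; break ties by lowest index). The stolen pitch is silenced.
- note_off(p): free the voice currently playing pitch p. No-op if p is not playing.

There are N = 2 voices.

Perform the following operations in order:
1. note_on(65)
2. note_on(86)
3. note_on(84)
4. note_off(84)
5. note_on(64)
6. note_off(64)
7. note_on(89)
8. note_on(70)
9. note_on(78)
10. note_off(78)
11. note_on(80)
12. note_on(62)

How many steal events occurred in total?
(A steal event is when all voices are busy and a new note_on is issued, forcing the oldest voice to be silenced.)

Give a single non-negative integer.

Answer: 4

Derivation:
Op 1: note_on(65): voice 0 is free -> assigned | voices=[65 -]
Op 2: note_on(86): voice 1 is free -> assigned | voices=[65 86]
Op 3: note_on(84): all voices busy, STEAL voice 0 (pitch 65, oldest) -> assign | voices=[84 86]
Op 4: note_off(84): free voice 0 | voices=[- 86]
Op 5: note_on(64): voice 0 is free -> assigned | voices=[64 86]
Op 6: note_off(64): free voice 0 | voices=[- 86]
Op 7: note_on(89): voice 0 is free -> assigned | voices=[89 86]
Op 8: note_on(70): all voices busy, STEAL voice 1 (pitch 86, oldest) -> assign | voices=[89 70]
Op 9: note_on(78): all voices busy, STEAL voice 0 (pitch 89, oldest) -> assign | voices=[78 70]
Op 10: note_off(78): free voice 0 | voices=[- 70]
Op 11: note_on(80): voice 0 is free -> assigned | voices=[80 70]
Op 12: note_on(62): all voices busy, STEAL voice 1 (pitch 70, oldest) -> assign | voices=[80 62]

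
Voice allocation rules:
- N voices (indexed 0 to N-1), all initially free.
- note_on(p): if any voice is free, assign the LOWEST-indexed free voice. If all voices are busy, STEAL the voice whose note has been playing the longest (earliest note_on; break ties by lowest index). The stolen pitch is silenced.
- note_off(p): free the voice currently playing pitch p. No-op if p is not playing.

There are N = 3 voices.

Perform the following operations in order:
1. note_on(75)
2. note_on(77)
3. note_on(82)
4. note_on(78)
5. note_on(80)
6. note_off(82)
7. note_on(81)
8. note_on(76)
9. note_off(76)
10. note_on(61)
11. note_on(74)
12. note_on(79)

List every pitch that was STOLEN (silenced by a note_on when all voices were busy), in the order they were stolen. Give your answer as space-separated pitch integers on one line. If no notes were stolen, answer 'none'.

Answer: 75 77 78 80 81

Derivation:
Op 1: note_on(75): voice 0 is free -> assigned | voices=[75 - -]
Op 2: note_on(77): voice 1 is free -> assigned | voices=[75 77 -]
Op 3: note_on(82): voice 2 is free -> assigned | voices=[75 77 82]
Op 4: note_on(78): all voices busy, STEAL voice 0 (pitch 75, oldest) -> assign | voices=[78 77 82]
Op 5: note_on(80): all voices busy, STEAL voice 1 (pitch 77, oldest) -> assign | voices=[78 80 82]
Op 6: note_off(82): free voice 2 | voices=[78 80 -]
Op 7: note_on(81): voice 2 is free -> assigned | voices=[78 80 81]
Op 8: note_on(76): all voices busy, STEAL voice 0 (pitch 78, oldest) -> assign | voices=[76 80 81]
Op 9: note_off(76): free voice 0 | voices=[- 80 81]
Op 10: note_on(61): voice 0 is free -> assigned | voices=[61 80 81]
Op 11: note_on(74): all voices busy, STEAL voice 1 (pitch 80, oldest) -> assign | voices=[61 74 81]
Op 12: note_on(79): all voices busy, STEAL voice 2 (pitch 81, oldest) -> assign | voices=[61 74 79]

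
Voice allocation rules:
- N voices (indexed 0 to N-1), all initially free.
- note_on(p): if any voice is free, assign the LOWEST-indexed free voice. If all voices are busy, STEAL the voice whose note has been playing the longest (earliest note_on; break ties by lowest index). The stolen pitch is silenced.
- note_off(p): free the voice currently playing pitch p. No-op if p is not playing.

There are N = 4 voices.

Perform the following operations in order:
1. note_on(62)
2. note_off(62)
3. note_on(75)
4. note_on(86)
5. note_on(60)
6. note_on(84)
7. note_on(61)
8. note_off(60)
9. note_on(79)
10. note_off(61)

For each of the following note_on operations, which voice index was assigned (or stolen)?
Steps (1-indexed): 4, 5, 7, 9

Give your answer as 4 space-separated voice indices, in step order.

Op 1: note_on(62): voice 0 is free -> assigned | voices=[62 - - -]
Op 2: note_off(62): free voice 0 | voices=[- - - -]
Op 3: note_on(75): voice 0 is free -> assigned | voices=[75 - - -]
Op 4: note_on(86): voice 1 is free -> assigned | voices=[75 86 - -]
Op 5: note_on(60): voice 2 is free -> assigned | voices=[75 86 60 -]
Op 6: note_on(84): voice 3 is free -> assigned | voices=[75 86 60 84]
Op 7: note_on(61): all voices busy, STEAL voice 0 (pitch 75, oldest) -> assign | voices=[61 86 60 84]
Op 8: note_off(60): free voice 2 | voices=[61 86 - 84]
Op 9: note_on(79): voice 2 is free -> assigned | voices=[61 86 79 84]
Op 10: note_off(61): free voice 0 | voices=[- 86 79 84]

Answer: 1 2 0 2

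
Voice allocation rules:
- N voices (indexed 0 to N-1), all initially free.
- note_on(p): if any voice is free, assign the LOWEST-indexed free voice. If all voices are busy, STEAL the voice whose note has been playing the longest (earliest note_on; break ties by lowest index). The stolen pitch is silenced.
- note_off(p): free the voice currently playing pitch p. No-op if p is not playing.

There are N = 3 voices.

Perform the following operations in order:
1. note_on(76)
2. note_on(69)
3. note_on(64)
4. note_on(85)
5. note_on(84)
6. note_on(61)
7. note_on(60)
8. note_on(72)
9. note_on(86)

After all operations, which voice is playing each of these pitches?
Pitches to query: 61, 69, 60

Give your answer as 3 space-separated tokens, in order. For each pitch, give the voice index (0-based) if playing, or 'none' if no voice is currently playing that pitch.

Answer: none none 0

Derivation:
Op 1: note_on(76): voice 0 is free -> assigned | voices=[76 - -]
Op 2: note_on(69): voice 1 is free -> assigned | voices=[76 69 -]
Op 3: note_on(64): voice 2 is free -> assigned | voices=[76 69 64]
Op 4: note_on(85): all voices busy, STEAL voice 0 (pitch 76, oldest) -> assign | voices=[85 69 64]
Op 5: note_on(84): all voices busy, STEAL voice 1 (pitch 69, oldest) -> assign | voices=[85 84 64]
Op 6: note_on(61): all voices busy, STEAL voice 2 (pitch 64, oldest) -> assign | voices=[85 84 61]
Op 7: note_on(60): all voices busy, STEAL voice 0 (pitch 85, oldest) -> assign | voices=[60 84 61]
Op 8: note_on(72): all voices busy, STEAL voice 1 (pitch 84, oldest) -> assign | voices=[60 72 61]
Op 9: note_on(86): all voices busy, STEAL voice 2 (pitch 61, oldest) -> assign | voices=[60 72 86]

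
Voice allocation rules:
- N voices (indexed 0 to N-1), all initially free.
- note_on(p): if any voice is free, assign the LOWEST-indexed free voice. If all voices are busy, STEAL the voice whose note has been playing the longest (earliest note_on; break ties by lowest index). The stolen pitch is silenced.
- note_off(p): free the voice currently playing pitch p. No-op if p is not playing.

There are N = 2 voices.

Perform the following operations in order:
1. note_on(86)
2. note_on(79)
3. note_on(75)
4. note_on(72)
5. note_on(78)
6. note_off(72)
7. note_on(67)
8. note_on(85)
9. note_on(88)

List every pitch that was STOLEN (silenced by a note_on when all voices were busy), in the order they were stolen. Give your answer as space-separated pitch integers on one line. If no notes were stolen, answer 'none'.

Answer: 86 79 75 78 67

Derivation:
Op 1: note_on(86): voice 0 is free -> assigned | voices=[86 -]
Op 2: note_on(79): voice 1 is free -> assigned | voices=[86 79]
Op 3: note_on(75): all voices busy, STEAL voice 0 (pitch 86, oldest) -> assign | voices=[75 79]
Op 4: note_on(72): all voices busy, STEAL voice 1 (pitch 79, oldest) -> assign | voices=[75 72]
Op 5: note_on(78): all voices busy, STEAL voice 0 (pitch 75, oldest) -> assign | voices=[78 72]
Op 6: note_off(72): free voice 1 | voices=[78 -]
Op 7: note_on(67): voice 1 is free -> assigned | voices=[78 67]
Op 8: note_on(85): all voices busy, STEAL voice 0 (pitch 78, oldest) -> assign | voices=[85 67]
Op 9: note_on(88): all voices busy, STEAL voice 1 (pitch 67, oldest) -> assign | voices=[85 88]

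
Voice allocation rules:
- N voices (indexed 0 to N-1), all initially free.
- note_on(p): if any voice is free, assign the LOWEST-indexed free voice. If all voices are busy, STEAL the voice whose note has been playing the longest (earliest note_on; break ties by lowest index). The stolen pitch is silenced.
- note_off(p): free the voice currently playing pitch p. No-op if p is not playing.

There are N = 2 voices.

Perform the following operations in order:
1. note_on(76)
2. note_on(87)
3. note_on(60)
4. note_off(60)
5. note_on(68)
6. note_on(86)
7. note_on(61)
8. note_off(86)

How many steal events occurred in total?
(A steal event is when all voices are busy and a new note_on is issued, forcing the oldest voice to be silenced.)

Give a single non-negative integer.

Op 1: note_on(76): voice 0 is free -> assigned | voices=[76 -]
Op 2: note_on(87): voice 1 is free -> assigned | voices=[76 87]
Op 3: note_on(60): all voices busy, STEAL voice 0 (pitch 76, oldest) -> assign | voices=[60 87]
Op 4: note_off(60): free voice 0 | voices=[- 87]
Op 5: note_on(68): voice 0 is free -> assigned | voices=[68 87]
Op 6: note_on(86): all voices busy, STEAL voice 1 (pitch 87, oldest) -> assign | voices=[68 86]
Op 7: note_on(61): all voices busy, STEAL voice 0 (pitch 68, oldest) -> assign | voices=[61 86]
Op 8: note_off(86): free voice 1 | voices=[61 -]

Answer: 3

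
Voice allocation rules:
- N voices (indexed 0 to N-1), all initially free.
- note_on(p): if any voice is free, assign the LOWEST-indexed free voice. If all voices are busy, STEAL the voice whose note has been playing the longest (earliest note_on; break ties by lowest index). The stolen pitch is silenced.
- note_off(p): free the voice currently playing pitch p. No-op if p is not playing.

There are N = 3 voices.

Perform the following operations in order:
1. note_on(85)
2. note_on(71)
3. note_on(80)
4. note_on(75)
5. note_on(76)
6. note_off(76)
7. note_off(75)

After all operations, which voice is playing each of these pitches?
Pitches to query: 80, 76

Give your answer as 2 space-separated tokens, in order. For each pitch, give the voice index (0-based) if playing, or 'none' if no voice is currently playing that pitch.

Answer: 2 none

Derivation:
Op 1: note_on(85): voice 0 is free -> assigned | voices=[85 - -]
Op 2: note_on(71): voice 1 is free -> assigned | voices=[85 71 -]
Op 3: note_on(80): voice 2 is free -> assigned | voices=[85 71 80]
Op 4: note_on(75): all voices busy, STEAL voice 0 (pitch 85, oldest) -> assign | voices=[75 71 80]
Op 5: note_on(76): all voices busy, STEAL voice 1 (pitch 71, oldest) -> assign | voices=[75 76 80]
Op 6: note_off(76): free voice 1 | voices=[75 - 80]
Op 7: note_off(75): free voice 0 | voices=[- - 80]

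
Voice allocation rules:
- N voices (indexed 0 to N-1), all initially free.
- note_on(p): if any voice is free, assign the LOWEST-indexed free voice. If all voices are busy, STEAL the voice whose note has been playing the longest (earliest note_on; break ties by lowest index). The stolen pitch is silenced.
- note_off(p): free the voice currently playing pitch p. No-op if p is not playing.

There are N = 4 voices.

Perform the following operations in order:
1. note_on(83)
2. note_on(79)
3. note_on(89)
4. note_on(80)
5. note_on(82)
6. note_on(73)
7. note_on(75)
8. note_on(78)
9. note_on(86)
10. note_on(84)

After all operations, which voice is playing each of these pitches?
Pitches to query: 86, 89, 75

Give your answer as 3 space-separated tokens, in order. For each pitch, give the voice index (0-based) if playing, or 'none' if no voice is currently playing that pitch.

Op 1: note_on(83): voice 0 is free -> assigned | voices=[83 - - -]
Op 2: note_on(79): voice 1 is free -> assigned | voices=[83 79 - -]
Op 3: note_on(89): voice 2 is free -> assigned | voices=[83 79 89 -]
Op 4: note_on(80): voice 3 is free -> assigned | voices=[83 79 89 80]
Op 5: note_on(82): all voices busy, STEAL voice 0 (pitch 83, oldest) -> assign | voices=[82 79 89 80]
Op 6: note_on(73): all voices busy, STEAL voice 1 (pitch 79, oldest) -> assign | voices=[82 73 89 80]
Op 7: note_on(75): all voices busy, STEAL voice 2 (pitch 89, oldest) -> assign | voices=[82 73 75 80]
Op 8: note_on(78): all voices busy, STEAL voice 3 (pitch 80, oldest) -> assign | voices=[82 73 75 78]
Op 9: note_on(86): all voices busy, STEAL voice 0 (pitch 82, oldest) -> assign | voices=[86 73 75 78]
Op 10: note_on(84): all voices busy, STEAL voice 1 (pitch 73, oldest) -> assign | voices=[86 84 75 78]

Answer: 0 none 2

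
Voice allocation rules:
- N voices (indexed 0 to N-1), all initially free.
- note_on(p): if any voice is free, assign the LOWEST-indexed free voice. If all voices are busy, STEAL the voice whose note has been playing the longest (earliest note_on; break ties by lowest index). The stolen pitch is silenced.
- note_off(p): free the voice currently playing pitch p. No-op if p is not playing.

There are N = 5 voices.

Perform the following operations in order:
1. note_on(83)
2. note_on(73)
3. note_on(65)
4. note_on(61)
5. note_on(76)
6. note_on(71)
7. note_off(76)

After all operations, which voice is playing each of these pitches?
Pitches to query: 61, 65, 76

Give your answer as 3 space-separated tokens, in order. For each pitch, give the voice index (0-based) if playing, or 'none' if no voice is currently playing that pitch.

Answer: 3 2 none

Derivation:
Op 1: note_on(83): voice 0 is free -> assigned | voices=[83 - - - -]
Op 2: note_on(73): voice 1 is free -> assigned | voices=[83 73 - - -]
Op 3: note_on(65): voice 2 is free -> assigned | voices=[83 73 65 - -]
Op 4: note_on(61): voice 3 is free -> assigned | voices=[83 73 65 61 -]
Op 5: note_on(76): voice 4 is free -> assigned | voices=[83 73 65 61 76]
Op 6: note_on(71): all voices busy, STEAL voice 0 (pitch 83, oldest) -> assign | voices=[71 73 65 61 76]
Op 7: note_off(76): free voice 4 | voices=[71 73 65 61 -]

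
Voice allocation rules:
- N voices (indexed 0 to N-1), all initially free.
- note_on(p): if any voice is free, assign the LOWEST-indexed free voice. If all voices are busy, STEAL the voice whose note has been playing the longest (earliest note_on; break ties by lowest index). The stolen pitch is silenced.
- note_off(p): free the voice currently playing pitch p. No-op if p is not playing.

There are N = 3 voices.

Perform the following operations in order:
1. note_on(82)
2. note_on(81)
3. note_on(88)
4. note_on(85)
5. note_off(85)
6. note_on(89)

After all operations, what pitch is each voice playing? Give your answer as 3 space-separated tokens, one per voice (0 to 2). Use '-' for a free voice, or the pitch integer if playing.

Op 1: note_on(82): voice 0 is free -> assigned | voices=[82 - -]
Op 2: note_on(81): voice 1 is free -> assigned | voices=[82 81 -]
Op 3: note_on(88): voice 2 is free -> assigned | voices=[82 81 88]
Op 4: note_on(85): all voices busy, STEAL voice 0 (pitch 82, oldest) -> assign | voices=[85 81 88]
Op 5: note_off(85): free voice 0 | voices=[- 81 88]
Op 6: note_on(89): voice 0 is free -> assigned | voices=[89 81 88]

Answer: 89 81 88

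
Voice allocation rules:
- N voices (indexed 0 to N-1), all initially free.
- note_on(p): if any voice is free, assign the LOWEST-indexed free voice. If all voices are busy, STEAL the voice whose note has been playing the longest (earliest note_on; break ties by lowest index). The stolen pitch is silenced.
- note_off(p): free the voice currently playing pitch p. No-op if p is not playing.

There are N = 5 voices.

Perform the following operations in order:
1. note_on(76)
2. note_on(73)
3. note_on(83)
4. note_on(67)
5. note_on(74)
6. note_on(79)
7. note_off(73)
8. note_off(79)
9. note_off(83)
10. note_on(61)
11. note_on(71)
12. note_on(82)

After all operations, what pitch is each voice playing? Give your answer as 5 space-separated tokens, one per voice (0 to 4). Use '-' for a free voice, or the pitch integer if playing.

Op 1: note_on(76): voice 0 is free -> assigned | voices=[76 - - - -]
Op 2: note_on(73): voice 1 is free -> assigned | voices=[76 73 - - -]
Op 3: note_on(83): voice 2 is free -> assigned | voices=[76 73 83 - -]
Op 4: note_on(67): voice 3 is free -> assigned | voices=[76 73 83 67 -]
Op 5: note_on(74): voice 4 is free -> assigned | voices=[76 73 83 67 74]
Op 6: note_on(79): all voices busy, STEAL voice 0 (pitch 76, oldest) -> assign | voices=[79 73 83 67 74]
Op 7: note_off(73): free voice 1 | voices=[79 - 83 67 74]
Op 8: note_off(79): free voice 0 | voices=[- - 83 67 74]
Op 9: note_off(83): free voice 2 | voices=[- - - 67 74]
Op 10: note_on(61): voice 0 is free -> assigned | voices=[61 - - 67 74]
Op 11: note_on(71): voice 1 is free -> assigned | voices=[61 71 - 67 74]
Op 12: note_on(82): voice 2 is free -> assigned | voices=[61 71 82 67 74]

Answer: 61 71 82 67 74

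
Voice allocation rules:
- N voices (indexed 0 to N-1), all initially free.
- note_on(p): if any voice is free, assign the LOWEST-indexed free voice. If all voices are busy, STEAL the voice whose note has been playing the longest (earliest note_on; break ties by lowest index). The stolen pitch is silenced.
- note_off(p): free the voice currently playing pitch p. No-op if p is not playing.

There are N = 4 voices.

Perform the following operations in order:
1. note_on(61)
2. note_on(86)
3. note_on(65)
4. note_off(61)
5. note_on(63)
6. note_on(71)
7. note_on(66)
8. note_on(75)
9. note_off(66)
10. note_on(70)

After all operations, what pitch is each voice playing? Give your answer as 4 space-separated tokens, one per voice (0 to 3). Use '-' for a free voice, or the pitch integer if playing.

Op 1: note_on(61): voice 0 is free -> assigned | voices=[61 - - -]
Op 2: note_on(86): voice 1 is free -> assigned | voices=[61 86 - -]
Op 3: note_on(65): voice 2 is free -> assigned | voices=[61 86 65 -]
Op 4: note_off(61): free voice 0 | voices=[- 86 65 -]
Op 5: note_on(63): voice 0 is free -> assigned | voices=[63 86 65 -]
Op 6: note_on(71): voice 3 is free -> assigned | voices=[63 86 65 71]
Op 7: note_on(66): all voices busy, STEAL voice 1 (pitch 86, oldest) -> assign | voices=[63 66 65 71]
Op 8: note_on(75): all voices busy, STEAL voice 2 (pitch 65, oldest) -> assign | voices=[63 66 75 71]
Op 9: note_off(66): free voice 1 | voices=[63 - 75 71]
Op 10: note_on(70): voice 1 is free -> assigned | voices=[63 70 75 71]

Answer: 63 70 75 71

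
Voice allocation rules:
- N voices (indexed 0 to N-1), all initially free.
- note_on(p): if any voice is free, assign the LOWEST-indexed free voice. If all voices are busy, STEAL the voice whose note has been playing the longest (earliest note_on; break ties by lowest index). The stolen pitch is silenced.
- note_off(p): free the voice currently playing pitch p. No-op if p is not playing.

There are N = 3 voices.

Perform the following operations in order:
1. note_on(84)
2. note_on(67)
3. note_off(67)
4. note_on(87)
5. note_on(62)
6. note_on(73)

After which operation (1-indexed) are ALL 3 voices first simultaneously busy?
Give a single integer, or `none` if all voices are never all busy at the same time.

Op 1: note_on(84): voice 0 is free -> assigned | voices=[84 - -]
Op 2: note_on(67): voice 1 is free -> assigned | voices=[84 67 -]
Op 3: note_off(67): free voice 1 | voices=[84 - -]
Op 4: note_on(87): voice 1 is free -> assigned | voices=[84 87 -]
Op 5: note_on(62): voice 2 is free -> assigned | voices=[84 87 62]
Op 6: note_on(73): all voices busy, STEAL voice 0 (pitch 84, oldest) -> assign | voices=[73 87 62]

Answer: 5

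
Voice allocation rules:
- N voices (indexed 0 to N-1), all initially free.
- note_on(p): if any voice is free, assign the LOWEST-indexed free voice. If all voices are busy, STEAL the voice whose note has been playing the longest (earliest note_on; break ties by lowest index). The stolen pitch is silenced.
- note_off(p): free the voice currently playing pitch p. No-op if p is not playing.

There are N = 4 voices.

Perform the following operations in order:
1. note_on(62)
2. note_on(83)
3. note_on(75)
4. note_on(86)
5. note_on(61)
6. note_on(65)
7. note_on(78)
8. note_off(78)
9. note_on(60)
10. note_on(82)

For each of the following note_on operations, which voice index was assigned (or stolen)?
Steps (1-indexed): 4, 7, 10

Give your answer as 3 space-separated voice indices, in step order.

Op 1: note_on(62): voice 0 is free -> assigned | voices=[62 - - -]
Op 2: note_on(83): voice 1 is free -> assigned | voices=[62 83 - -]
Op 3: note_on(75): voice 2 is free -> assigned | voices=[62 83 75 -]
Op 4: note_on(86): voice 3 is free -> assigned | voices=[62 83 75 86]
Op 5: note_on(61): all voices busy, STEAL voice 0 (pitch 62, oldest) -> assign | voices=[61 83 75 86]
Op 6: note_on(65): all voices busy, STEAL voice 1 (pitch 83, oldest) -> assign | voices=[61 65 75 86]
Op 7: note_on(78): all voices busy, STEAL voice 2 (pitch 75, oldest) -> assign | voices=[61 65 78 86]
Op 8: note_off(78): free voice 2 | voices=[61 65 - 86]
Op 9: note_on(60): voice 2 is free -> assigned | voices=[61 65 60 86]
Op 10: note_on(82): all voices busy, STEAL voice 3 (pitch 86, oldest) -> assign | voices=[61 65 60 82]

Answer: 3 2 3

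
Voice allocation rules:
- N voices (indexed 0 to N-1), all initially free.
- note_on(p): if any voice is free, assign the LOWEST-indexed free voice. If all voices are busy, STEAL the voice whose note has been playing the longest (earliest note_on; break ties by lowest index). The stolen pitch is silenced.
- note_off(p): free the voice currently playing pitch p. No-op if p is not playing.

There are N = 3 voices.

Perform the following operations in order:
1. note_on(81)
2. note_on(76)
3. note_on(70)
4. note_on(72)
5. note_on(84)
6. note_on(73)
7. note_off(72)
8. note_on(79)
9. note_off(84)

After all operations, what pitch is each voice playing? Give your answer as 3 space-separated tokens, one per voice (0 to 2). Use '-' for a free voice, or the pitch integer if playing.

Answer: 79 - 73

Derivation:
Op 1: note_on(81): voice 0 is free -> assigned | voices=[81 - -]
Op 2: note_on(76): voice 1 is free -> assigned | voices=[81 76 -]
Op 3: note_on(70): voice 2 is free -> assigned | voices=[81 76 70]
Op 4: note_on(72): all voices busy, STEAL voice 0 (pitch 81, oldest) -> assign | voices=[72 76 70]
Op 5: note_on(84): all voices busy, STEAL voice 1 (pitch 76, oldest) -> assign | voices=[72 84 70]
Op 6: note_on(73): all voices busy, STEAL voice 2 (pitch 70, oldest) -> assign | voices=[72 84 73]
Op 7: note_off(72): free voice 0 | voices=[- 84 73]
Op 8: note_on(79): voice 0 is free -> assigned | voices=[79 84 73]
Op 9: note_off(84): free voice 1 | voices=[79 - 73]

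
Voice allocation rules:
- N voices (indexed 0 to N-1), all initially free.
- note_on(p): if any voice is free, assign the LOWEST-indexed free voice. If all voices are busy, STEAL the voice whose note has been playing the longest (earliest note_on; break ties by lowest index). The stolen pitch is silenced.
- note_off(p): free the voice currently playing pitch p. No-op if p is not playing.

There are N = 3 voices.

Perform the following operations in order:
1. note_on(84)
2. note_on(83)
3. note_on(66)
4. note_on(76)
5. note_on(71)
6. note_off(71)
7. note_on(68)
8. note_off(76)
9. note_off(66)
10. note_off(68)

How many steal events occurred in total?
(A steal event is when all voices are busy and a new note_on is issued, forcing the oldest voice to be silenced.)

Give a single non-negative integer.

Answer: 2

Derivation:
Op 1: note_on(84): voice 0 is free -> assigned | voices=[84 - -]
Op 2: note_on(83): voice 1 is free -> assigned | voices=[84 83 -]
Op 3: note_on(66): voice 2 is free -> assigned | voices=[84 83 66]
Op 4: note_on(76): all voices busy, STEAL voice 0 (pitch 84, oldest) -> assign | voices=[76 83 66]
Op 5: note_on(71): all voices busy, STEAL voice 1 (pitch 83, oldest) -> assign | voices=[76 71 66]
Op 6: note_off(71): free voice 1 | voices=[76 - 66]
Op 7: note_on(68): voice 1 is free -> assigned | voices=[76 68 66]
Op 8: note_off(76): free voice 0 | voices=[- 68 66]
Op 9: note_off(66): free voice 2 | voices=[- 68 -]
Op 10: note_off(68): free voice 1 | voices=[- - -]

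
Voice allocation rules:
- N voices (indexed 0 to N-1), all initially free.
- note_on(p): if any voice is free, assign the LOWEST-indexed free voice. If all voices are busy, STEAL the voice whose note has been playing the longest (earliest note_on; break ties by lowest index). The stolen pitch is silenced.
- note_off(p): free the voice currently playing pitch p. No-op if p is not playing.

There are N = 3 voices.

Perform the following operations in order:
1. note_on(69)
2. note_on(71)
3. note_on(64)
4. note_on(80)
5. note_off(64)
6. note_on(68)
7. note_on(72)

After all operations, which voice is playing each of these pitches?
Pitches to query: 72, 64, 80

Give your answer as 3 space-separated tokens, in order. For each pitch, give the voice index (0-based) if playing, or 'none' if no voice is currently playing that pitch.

Op 1: note_on(69): voice 0 is free -> assigned | voices=[69 - -]
Op 2: note_on(71): voice 1 is free -> assigned | voices=[69 71 -]
Op 3: note_on(64): voice 2 is free -> assigned | voices=[69 71 64]
Op 4: note_on(80): all voices busy, STEAL voice 0 (pitch 69, oldest) -> assign | voices=[80 71 64]
Op 5: note_off(64): free voice 2 | voices=[80 71 -]
Op 6: note_on(68): voice 2 is free -> assigned | voices=[80 71 68]
Op 7: note_on(72): all voices busy, STEAL voice 1 (pitch 71, oldest) -> assign | voices=[80 72 68]

Answer: 1 none 0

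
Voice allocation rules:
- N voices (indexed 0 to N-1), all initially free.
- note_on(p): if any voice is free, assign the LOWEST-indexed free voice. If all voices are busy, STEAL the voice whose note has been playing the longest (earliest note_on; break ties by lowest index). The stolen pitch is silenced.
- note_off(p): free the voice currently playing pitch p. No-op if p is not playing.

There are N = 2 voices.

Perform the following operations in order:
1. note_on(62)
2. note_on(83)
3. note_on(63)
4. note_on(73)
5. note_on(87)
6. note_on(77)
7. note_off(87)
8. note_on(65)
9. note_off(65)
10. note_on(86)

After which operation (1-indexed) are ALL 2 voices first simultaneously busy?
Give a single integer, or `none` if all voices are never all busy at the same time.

Op 1: note_on(62): voice 0 is free -> assigned | voices=[62 -]
Op 2: note_on(83): voice 1 is free -> assigned | voices=[62 83]
Op 3: note_on(63): all voices busy, STEAL voice 0 (pitch 62, oldest) -> assign | voices=[63 83]
Op 4: note_on(73): all voices busy, STEAL voice 1 (pitch 83, oldest) -> assign | voices=[63 73]
Op 5: note_on(87): all voices busy, STEAL voice 0 (pitch 63, oldest) -> assign | voices=[87 73]
Op 6: note_on(77): all voices busy, STEAL voice 1 (pitch 73, oldest) -> assign | voices=[87 77]
Op 7: note_off(87): free voice 0 | voices=[- 77]
Op 8: note_on(65): voice 0 is free -> assigned | voices=[65 77]
Op 9: note_off(65): free voice 0 | voices=[- 77]
Op 10: note_on(86): voice 0 is free -> assigned | voices=[86 77]

Answer: 2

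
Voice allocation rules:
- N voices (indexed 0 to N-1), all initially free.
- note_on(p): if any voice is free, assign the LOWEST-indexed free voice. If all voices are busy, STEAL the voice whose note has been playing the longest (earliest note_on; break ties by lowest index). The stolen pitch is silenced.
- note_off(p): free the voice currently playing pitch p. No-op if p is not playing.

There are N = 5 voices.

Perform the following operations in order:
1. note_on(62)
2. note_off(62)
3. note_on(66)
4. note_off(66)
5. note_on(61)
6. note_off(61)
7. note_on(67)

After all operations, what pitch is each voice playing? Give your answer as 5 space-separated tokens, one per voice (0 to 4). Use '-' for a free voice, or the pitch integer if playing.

Op 1: note_on(62): voice 0 is free -> assigned | voices=[62 - - - -]
Op 2: note_off(62): free voice 0 | voices=[- - - - -]
Op 3: note_on(66): voice 0 is free -> assigned | voices=[66 - - - -]
Op 4: note_off(66): free voice 0 | voices=[- - - - -]
Op 5: note_on(61): voice 0 is free -> assigned | voices=[61 - - - -]
Op 6: note_off(61): free voice 0 | voices=[- - - - -]
Op 7: note_on(67): voice 0 is free -> assigned | voices=[67 - - - -]

Answer: 67 - - - -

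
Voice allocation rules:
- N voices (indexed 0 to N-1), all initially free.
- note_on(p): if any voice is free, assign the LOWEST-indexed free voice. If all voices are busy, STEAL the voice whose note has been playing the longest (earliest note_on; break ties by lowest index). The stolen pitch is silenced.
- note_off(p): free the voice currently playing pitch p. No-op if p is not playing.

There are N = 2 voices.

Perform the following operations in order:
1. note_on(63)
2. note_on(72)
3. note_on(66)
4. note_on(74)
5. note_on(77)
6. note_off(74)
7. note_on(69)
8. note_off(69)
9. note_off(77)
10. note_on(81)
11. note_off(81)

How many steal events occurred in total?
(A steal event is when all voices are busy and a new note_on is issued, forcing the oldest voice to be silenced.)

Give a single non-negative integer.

Op 1: note_on(63): voice 0 is free -> assigned | voices=[63 -]
Op 2: note_on(72): voice 1 is free -> assigned | voices=[63 72]
Op 3: note_on(66): all voices busy, STEAL voice 0 (pitch 63, oldest) -> assign | voices=[66 72]
Op 4: note_on(74): all voices busy, STEAL voice 1 (pitch 72, oldest) -> assign | voices=[66 74]
Op 5: note_on(77): all voices busy, STEAL voice 0 (pitch 66, oldest) -> assign | voices=[77 74]
Op 6: note_off(74): free voice 1 | voices=[77 -]
Op 7: note_on(69): voice 1 is free -> assigned | voices=[77 69]
Op 8: note_off(69): free voice 1 | voices=[77 -]
Op 9: note_off(77): free voice 0 | voices=[- -]
Op 10: note_on(81): voice 0 is free -> assigned | voices=[81 -]
Op 11: note_off(81): free voice 0 | voices=[- -]

Answer: 3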